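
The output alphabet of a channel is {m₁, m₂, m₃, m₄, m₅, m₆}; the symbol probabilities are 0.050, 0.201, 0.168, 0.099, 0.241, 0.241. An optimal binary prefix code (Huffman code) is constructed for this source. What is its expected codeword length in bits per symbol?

Repeatedly combine the two least-probable nodes; the expected code length is the sum of the merged weights.
merge 1/20 + 99/1000 → 149/1000
merge 149/1000 + 21/125 → 317/1000
merge 201/1000 + 241/1000 → 221/500
merge 241/1000 + 317/1000 → 279/500
merge 221/500 + 279/500 → 1
L = 149/1000 + 317/1000 + 221/500 + 279/500 + 1 = 1233/500 = 2.466 bits/symbol.

2.466 bits/symbol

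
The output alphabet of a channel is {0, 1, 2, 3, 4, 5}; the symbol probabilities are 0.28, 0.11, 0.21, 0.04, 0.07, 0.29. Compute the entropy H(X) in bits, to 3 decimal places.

2.310 bits

H = −Σ pᵢ log₂ pᵢ.
−0.28·log₂(0.28) = 0.5142
−0.11·log₂(0.11) = 0.3503
−0.21·log₂(0.21) = 0.4728
−0.04·log₂(0.04) = 0.1858
−0.07·log₂(0.07) = 0.2686
−0.29·log₂(0.29) = 0.5179
Sum ≈ 2.3095 → 2.310 bits.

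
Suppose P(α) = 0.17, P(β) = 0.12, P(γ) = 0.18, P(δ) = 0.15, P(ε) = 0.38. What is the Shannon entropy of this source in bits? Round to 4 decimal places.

H = −Σ pᵢ log₂ pᵢ.
−0.17·log₂(0.17) = 0.4346
−0.12·log₂(0.12) = 0.3671
−0.18·log₂(0.18) = 0.4453
−0.15·log₂(0.15) = 0.4105
−0.38·log₂(0.38) = 0.5305
Sum ≈ 2.1880 → 2.1880 bits.

2.1880 bits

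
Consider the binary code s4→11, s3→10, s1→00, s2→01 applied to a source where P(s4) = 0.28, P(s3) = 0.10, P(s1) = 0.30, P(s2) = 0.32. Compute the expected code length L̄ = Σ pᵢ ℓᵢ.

L̄ = Σ pᵢ·ℓᵢ = 0.28·2 + 0.10·2 + 0.30·2 + 0.32·2 = 2 bits/symbol.

2 bits/symbol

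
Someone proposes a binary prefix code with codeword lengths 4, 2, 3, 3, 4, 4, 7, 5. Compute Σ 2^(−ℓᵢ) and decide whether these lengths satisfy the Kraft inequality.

With common denominator 2^7 = 128: Σ 2^(−ℓᵢ) = 8/128 + 32/128 + 16/128 + 16/128 + 8/128 + 8/128 + 1/128 + 4/128 = 93/128 = 0.7265625.
Kraft's inequality requires Σ ≤ 1; here Σ = 0.7265625 ≤ 1, so such a prefix code exists.

0.7265625; yes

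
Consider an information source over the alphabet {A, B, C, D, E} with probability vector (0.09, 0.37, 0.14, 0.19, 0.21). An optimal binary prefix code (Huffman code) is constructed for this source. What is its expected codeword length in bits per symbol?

2.23 bits/symbol

Repeatedly combine the two least-probable nodes; the expected code length is the sum of the merged weights.
merge 9/100 + 7/50 → 23/100
merge 19/100 + 21/100 → 2/5
merge 23/100 + 37/100 → 3/5
merge 2/5 + 3/5 → 1
L = 23/100 + 2/5 + 3/5 + 1 = 223/100 = 2.23 bits/symbol.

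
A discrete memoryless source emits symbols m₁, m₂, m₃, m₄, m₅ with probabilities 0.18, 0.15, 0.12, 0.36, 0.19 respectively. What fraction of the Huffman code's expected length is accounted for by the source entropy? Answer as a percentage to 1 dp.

Entropy H = −Σ p log₂ p ≈ 2.2088 bits.
Huffman merges: 3/25+3/20→27/100; 9/50+19/100→37/100; 27/100+9/25→63/100; 37/100+63/100→1. L = 227/100 ≈ 2.2700.
Efficiency = H/L = 2.2088/2.2700 = 97.3%.

97.3%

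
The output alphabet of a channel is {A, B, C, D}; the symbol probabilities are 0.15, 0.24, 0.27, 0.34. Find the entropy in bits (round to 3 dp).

1.944 bits

H = −Σ pᵢ log₂ pᵢ.
−0.15·log₂(0.15) = 0.4105
−0.24·log₂(0.24) = 0.4941
−0.27·log₂(0.27) = 0.5100
−0.34·log₂(0.34) = 0.5292
Sum ≈ 1.9439 → 1.944 bits.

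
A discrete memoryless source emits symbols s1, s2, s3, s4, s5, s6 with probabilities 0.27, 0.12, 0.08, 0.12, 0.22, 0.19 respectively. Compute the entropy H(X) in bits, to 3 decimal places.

H = −Σ pᵢ log₂ pᵢ.
−0.27·log₂(0.27) = 0.5100
−0.12·log₂(0.12) = 0.3671
−0.08·log₂(0.08) = 0.2915
−0.12·log₂(0.12) = 0.3671
−0.22·log₂(0.22) = 0.4806
−0.19·log₂(0.19) = 0.4552
Sum ≈ 2.4715 → 2.471 bits.

2.471 bits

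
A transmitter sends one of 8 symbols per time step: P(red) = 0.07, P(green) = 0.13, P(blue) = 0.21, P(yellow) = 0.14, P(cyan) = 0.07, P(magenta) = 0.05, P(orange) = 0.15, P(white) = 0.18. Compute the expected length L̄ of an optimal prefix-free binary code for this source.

Repeatedly combine the two least-probable nodes; the expected code length is the sum of the merged weights.
merge 1/20 + 7/100 → 3/25
merge 7/100 + 3/25 → 19/100
merge 13/100 + 7/50 → 27/100
merge 3/20 + 9/50 → 33/100
merge 19/100 + 21/100 → 2/5
merge 27/100 + 33/100 → 3/5
merge 2/5 + 3/5 → 1
L = 3/25 + 19/100 + 27/100 + 33/100 + 2/5 + 3/5 + 1 = 291/100 = 2.91 bits/symbol.

2.91 bits/symbol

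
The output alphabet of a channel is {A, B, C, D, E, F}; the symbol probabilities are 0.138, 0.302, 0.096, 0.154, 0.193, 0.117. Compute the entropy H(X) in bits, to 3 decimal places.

H = −Σ pᵢ log₂ pᵢ.
−0.138·log₂(0.138) = 0.3943
−0.302·log₂(0.302) = 0.5217
−0.096·log₂(0.096) = 0.3246
−0.154·log₂(0.154) = 0.4156
−0.193·log₂(0.193) = 0.4581
−0.117·log₂(0.117) = 0.3622
Sum ≈ 2.4764 → 2.476 bits.

2.476 bits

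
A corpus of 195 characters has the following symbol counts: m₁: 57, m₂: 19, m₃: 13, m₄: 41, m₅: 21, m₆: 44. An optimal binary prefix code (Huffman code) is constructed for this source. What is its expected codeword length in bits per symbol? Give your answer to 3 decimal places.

Probabilities are the counts divided by 195.
Repeatedly combine the two least-probable nodes; the expected code length is the sum of the merged weights.
merge 1/15 + 19/195 → 32/195
merge 7/65 + 32/195 → 53/195
merge 41/195 + 44/195 → 17/39
merge 53/195 + 19/65 → 22/39
merge 17/39 + 22/39 → 1
L = 32/195 + 53/195 + 17/39 + 22/39 + 1 = 95/39 ≈ 2.436 bits/symbol.

2.436 bits/symbol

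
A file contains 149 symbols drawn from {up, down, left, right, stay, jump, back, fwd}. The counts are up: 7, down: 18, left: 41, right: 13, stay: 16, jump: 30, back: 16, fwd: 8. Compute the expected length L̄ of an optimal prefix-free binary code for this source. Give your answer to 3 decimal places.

2.812 bits/symbol

Probabilities are the counts divided by 149.
Repeatedly combine the two least-probable nodes; the expected code length is the sum of the merged weights.
merge 7/149 + 8/149 → 15/149
merge 13/149 + 15/149 → 28/149
merge 16/149 + 16/149 → 32/149
merge 18/149 + 28/149 → 46/149
merge 30/149 + 32/149 → 62/149
merge 41/149 + 46/149 → 87/149
merge 62/149 + 87/149 → 1
L = 15/149 + 28/149 + 32/149 + 46/149 + 62/149 + 87/149 + 1 = 419/149 ≈ 2.812 bits/symbol.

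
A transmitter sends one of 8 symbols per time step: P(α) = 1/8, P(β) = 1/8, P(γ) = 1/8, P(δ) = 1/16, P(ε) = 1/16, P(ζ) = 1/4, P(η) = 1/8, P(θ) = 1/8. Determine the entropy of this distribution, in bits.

2.875 bits

Each probability is a power of 1/2, so log₂(1/p) is an integer.
H = Σ p·log₂(1/p) = 1/8·3 + 1/8·3 + 1/8·3 + 1/16·4 + 1/16·4 + 1/4·2 + 1/8·3 + 1/8·3 = 2.875 bits.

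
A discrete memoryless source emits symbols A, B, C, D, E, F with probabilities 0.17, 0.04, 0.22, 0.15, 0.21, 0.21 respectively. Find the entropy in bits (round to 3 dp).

H = −Σ pᵢ log₂ pᵢ.
−0.17·log₂(0.17) = 0.4346
−0.04·log₂(0.04) = 0.1858
−0.22·log₂(0.22) = 0.4806
−0.15·log₂(0.15) = 0.4105
−0.21·log₂(0.21) = 0.4728
−0.21·log₂(0.21) = 0.4728
Sum ≈ 2.4571 → 2.457 bits.

2.457 bits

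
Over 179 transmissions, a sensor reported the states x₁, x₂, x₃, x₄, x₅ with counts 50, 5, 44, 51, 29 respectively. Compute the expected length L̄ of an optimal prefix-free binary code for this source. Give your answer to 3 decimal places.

2.190 bits/symbol

Probabilities are the counts divided by 179.
Repeatedly combine the two least-probable nodes; the expected code length is the sum of the merged weights.
merge 5/179 + 29/179 → 34/179
merge 34/179 + 44/179 → 78/179
merge 50/179 + 51/179 → 101/179
merge 78/179 + 101/179 → 1
L = 34/179 + 78/179 + 101/179 + 1 = 392/179 ≈ 2.190 bits/symbol.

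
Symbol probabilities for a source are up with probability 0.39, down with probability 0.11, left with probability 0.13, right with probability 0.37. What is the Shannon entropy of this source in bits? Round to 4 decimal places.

H = −Σ pᵢ log₂ pᵢ.
−0.39·log₂(0.39) = 0.5298
−0.11·log₂(0.11) = 0.3503
−0.13·log₂(0.13) = 0.3826
−0.37·log₂(0.37) = 0.5307
Sum ≈ 1.7935 → 1.7935 bits.

1.7935 bits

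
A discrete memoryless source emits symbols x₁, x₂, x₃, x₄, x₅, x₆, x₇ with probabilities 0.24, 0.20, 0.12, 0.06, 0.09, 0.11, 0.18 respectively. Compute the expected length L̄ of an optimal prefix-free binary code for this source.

2.71 bits/symbol

Repeatedly combine the two least-probable nodes; the expected code length is the sum of the merged weights.
merge 3/50 + 9/100 → 3/20
merge 11/100 + 3/25 → 23/100
merge 3/20 + 9/50 → 33/100
merge 1/5 + 23/100 → 43/100
merge 6/25 + 33/100 → 57/100
merge 43/100 + 57/100 → 1
L = 3/20 + 23/100 + 33/100 + 43/100 + 57/100 + 1 = 271/100 = 2.71 bits/symbol.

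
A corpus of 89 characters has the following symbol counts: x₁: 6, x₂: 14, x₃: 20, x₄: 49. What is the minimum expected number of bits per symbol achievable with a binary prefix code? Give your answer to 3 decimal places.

Probabilities are the counts divided by 89.
Repeatedly combine the two least-probable nodes; the expected code length is the sum of the merged weights.
merge 6/89 + 14/89 → 20/89
merge 20/89 + 20/89 → 40/89
merge 40/89 + 49/89 → 1
L = 20/89 + 40/89 + 1 = 149/89 ≈ 1.674 bits/symbol.

1.674 bits/symbol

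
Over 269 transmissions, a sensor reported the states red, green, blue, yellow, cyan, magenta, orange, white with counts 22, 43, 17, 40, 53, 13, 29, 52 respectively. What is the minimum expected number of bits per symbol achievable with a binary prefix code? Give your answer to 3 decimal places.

2.911 bits/symbol

Probabilities are the counts divided by 269.
Repeatedly combine the two least-probable nodes; the expected code length is the sum of the merged weights.
merge 13/269 + 17/269 → 30/269
merge 22/269 + 29/269 → 51/269
merge 30/269 + 40/269 → 70/269
merge 43/269 + 51/269 → 94/269
merge 52/269 + 53/269 → 105/269
merge 70/269 + 94/269 → 164/269
merge 105/269 + 164/269 → 1
L = 30/269 + 51/269 + 70/269 + 94/269 + 105/269 + 164/269 + 1 = 783/269 ≈ 2.911 bits/symbol.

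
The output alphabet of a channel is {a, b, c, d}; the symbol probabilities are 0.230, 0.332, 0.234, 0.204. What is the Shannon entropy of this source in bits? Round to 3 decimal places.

1.974 bits

H = −Σ pᵢ log₂ pᵢ.
−0.230·log₂(0.230) = 0.4877
−0.332·log₂(0.332) = 0.5281
−0.234·log₂(0.234) = 0.4903
−0.204·log₂(0.204) = 0.4678
Sum ≈ 1.9740 → 1.974 bits.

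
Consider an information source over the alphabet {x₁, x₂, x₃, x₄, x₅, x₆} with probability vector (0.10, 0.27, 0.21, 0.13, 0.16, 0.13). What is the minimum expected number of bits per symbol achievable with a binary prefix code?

Repeatedly combine the two least-probable nodes; the expected code length is the sum of the merged weights.
merge 1/10 + 13/100 → 23/100
merge 13/100 + 4/25 → 29/100
merge 21/100 + 23/100 → 11/25
merge 27/100 + 29/100 → 14/25
merge 11/25 + 14/25 → 1
L = 23/100 + 29/100 + 11/25 + 14/25 + 1 = 63/25 = 2.52 bits/symbol.

2.52 bits/symbol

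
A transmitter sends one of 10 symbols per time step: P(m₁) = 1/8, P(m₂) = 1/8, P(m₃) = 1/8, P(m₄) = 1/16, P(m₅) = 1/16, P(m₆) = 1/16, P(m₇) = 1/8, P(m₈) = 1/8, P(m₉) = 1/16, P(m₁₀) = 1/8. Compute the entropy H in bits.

Each probability is a power of 1/2, so log₂(1/p) is an integer.
H = Σ p·log₂(1/p) = 1/8·3 + 1/8·3 + 1/8·3 + 1/16·4 + 1/16·4 + 1/16·4 + 1/8·3 + 1/8·3 + 1/16·4 + 1/8·3 = 3.25 bits.

3.25 bits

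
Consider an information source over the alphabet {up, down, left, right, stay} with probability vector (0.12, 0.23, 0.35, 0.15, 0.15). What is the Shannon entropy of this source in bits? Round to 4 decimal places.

H = −Σ pᵢ log₂ pᵢ.
−0.12·log₂(0.12) = 0.3671
−0.23·log₂(0.23) = 0.4877
−0.35·log₂(0.35) = 0.5301
−0.15·log₂(0.15) = 0.4105
−0.15·log₂(0.15) = 0.4105
Sum ≈ 2.2059 → 2.2059 bits.

2.2059 bits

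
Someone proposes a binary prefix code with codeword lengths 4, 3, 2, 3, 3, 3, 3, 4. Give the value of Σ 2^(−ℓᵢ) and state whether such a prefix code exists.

With common denominator 2^4 = 16: Σ 2^(−ℓᵢ) = 1/16 + 2/16 + 4/16 + 2/16 + 2/16 + 2/16 + 2/16 + 1/16 = 16/16 = 1.
Kraft's inequality requires Σ ≤ 1; here Σ = 1 ≤ 1, so such a prefix code exists.

1; yes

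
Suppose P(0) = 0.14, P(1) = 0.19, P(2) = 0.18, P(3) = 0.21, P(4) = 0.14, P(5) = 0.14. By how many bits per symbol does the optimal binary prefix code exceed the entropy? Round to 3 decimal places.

Entropy H = −Σ p log₂ p ≈ 2.5647 bits.
Huffman merges: 7/50+7/50→7/25; 7/50+9/50→8/25; 19/100+21/100→2/5; 7/25+8/25→3/5; 2/5+3/5→1. L = 13/5 ≈ 2.6000.
L − H = 2.6000 − 2.5647 = 0.035 bits.

0.035 bits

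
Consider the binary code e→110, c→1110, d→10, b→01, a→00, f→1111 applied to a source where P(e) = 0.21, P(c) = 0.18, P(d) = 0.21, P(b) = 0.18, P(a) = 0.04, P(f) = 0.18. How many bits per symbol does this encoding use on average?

L̄ = Σ pᵢ·ℓᵢ = 0.21·3 + 0.18·4 + 0.21·2 + 0.18·2 + 0.04·2 + 0.18·4 = 2.93 bits/symbol.

2.93 bits/symbol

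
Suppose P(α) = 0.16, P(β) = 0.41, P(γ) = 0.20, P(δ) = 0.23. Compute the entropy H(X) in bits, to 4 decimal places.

1.9025 bits

H = −Σ pᵢ log₂ pᵢ.
−0.16·log₂(0.16) = 0.4230
−0.41·log₂(0.41) = 0.5274
−0.20·log₂(0.20) = 0.4644
−0.23·log₂(0.23) = 0.4877
Sum ≈ 1.9025 → 1.9025 bits.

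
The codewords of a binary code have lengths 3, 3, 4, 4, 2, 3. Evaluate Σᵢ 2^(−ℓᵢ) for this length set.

0.75

With common denominator 2^4 = 16: Σ 2^(−ℓᵢ) = 2/16 + 2/16 + 1/16 + 1/16 + 4/16 + 2/16 = 12/16 = 0.75.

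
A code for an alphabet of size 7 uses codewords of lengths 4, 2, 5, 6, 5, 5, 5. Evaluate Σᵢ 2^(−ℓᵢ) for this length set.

With common denominator 2^6 = 64: Σ 2^(−ℓᵢ) = 4/64 + 16/64 + 2/64 + 1/64 + 2/64 + 2/64 + 2/64 = 29/64 = 0.453125.

0.453125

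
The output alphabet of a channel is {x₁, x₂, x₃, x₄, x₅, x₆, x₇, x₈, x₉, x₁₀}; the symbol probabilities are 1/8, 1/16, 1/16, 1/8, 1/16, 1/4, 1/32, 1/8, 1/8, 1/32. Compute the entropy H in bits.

3.0625 bits

Each probability is a power of 1/2, so log₂(1/p) is an integer.
H = Σ p·log₂(1/p) = 1/8·3 + 1/16·4 + 1/16·4 + 1/8·3 + 1/16·4 + 1/4·2 + 1/32·5 + 1/8·3 + 1/8·3 + 1/32·5 = 3.0625 bits.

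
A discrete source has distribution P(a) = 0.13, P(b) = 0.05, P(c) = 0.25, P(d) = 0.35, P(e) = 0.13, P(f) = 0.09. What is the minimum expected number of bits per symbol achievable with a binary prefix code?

Repeatedly combine the two least-probable nodes; the expected code length is the sum of the merged weights.
merge 1/20 + 9/100 → 7/50
merge 13/100 + 13/100 → 13/50
merge 7/50 + 1/4 → 39/100
merge 13/50 + 7/20 → 61/100
merge 39/100 + 61/100 → 1
L = 7/50 + 13/50 + 39/100 + 61/100 + 1 = 12/5 = 2.4 bits/symbol.

2.4 bits/symbol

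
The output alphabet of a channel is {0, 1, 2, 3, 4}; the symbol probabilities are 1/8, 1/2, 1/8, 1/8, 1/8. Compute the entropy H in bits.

2 bits

Each probability is a power of 1/2, so log₂(1/p) is an integer.
H = Σ p·log₂(1/p) = 1/8·3 + 1/2·1 + 1/8·3 + 1/8·3 + 1/8·3 = 2 bits.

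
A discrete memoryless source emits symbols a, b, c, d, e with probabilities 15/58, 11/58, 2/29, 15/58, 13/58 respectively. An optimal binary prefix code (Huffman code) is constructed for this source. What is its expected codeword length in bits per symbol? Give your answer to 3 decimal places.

2.259 bits/symbol

Repeatedly combine the two least-probable nodes; the expected code length is the sum of the merged weights.
merge 2/29 + 11/58 → 15/58
merge 13/58 + 15/58 → 14/29
merge 15/58 + 15/58 → 15/29
merge 14/29 + 15/29 → 1
L = 15/58 + 14/29 + 15/29 + 1 = 131/58 ≈ 2.259 bits/symbol.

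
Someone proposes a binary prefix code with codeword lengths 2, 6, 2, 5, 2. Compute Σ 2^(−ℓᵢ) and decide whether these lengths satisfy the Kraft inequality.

0.796875; yes

With common denominator 2^6 = 64: Σ 2^(−ℓᵢ) = 16/64 + 1/64 + 16/64 + 2/64 + 16/64 = 51/64 = 0.796875.
Kraft's inequality requires Σ ≤ 1; here Σ = 0.796875 ≤ 1, so such a prefix code exists.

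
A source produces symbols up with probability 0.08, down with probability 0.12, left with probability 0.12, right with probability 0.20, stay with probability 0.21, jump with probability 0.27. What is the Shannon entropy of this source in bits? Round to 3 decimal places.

2.473 bits

H = −Σ pᵢ log₂ pᵢ.
−0.08·log₂(0.08) = 0.2915
−0.12·log₂(0.12) = 0.3671
−0.12·log₂(0.12) = 0.3671
−0.20·log₂(0.20) = 0.4644
−0.21·log₂(0.21) = 0.4728
−0.27·log₂(0.27) = 0.5100
Sum ≈ 2.4729 → 2.473 bits.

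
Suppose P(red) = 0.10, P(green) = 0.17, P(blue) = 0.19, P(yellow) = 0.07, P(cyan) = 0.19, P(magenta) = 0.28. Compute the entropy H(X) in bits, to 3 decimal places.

H = −Σ pᵢ log₂ pᵢ.
−0.10·log₂(0.10) = 0.3322
−0.17·log₂(0.17) = 0.4346
−0.19·log₂(0.19) = 0.4552
−0.07·log₂(0.07) = 0.2686
−0.19·log₂(0.19) = 0.4552
−0.28·log₂(0.28) = 0.5142
Sum ≈ 2.4600 → 2.460 bits.

2.460 bits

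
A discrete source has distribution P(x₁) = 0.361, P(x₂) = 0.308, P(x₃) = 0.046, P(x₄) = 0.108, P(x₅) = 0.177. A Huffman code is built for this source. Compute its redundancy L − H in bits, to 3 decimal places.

Entropy H = −Σ p log₂ p ≈ 2.0472 bits.
Huffman merges: 23/500+27/250→77/500; 77/500+177/1000→331/1000; 77/250+331/1000→639/1000; 361/1000+639/1000→1. L = 531/250 ≈ 2.1240.
L − H = 2.1240 − 2.0472 = 0.077 bits.

0.077 bits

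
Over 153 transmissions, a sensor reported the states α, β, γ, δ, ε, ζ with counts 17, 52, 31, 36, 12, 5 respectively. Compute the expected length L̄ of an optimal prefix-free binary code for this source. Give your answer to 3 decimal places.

2.333 bits/symbol

Probabilities are the counts divided by 153.
Repeatedly combine the two least-probable nodes; the expected code length is the sum of the merged weights.
merge 5/153 + 4/51 → 1/9
merge 1/9 + 1/9 → 2/9
merge 31/153 + 2/9 → 65/153
merge 4/17 + 52/153 → 88/153
merge 65/153 + 88/153 → 1
L = 1/9 + 2/9 + 65/153 + 88/153 + 1 = 7/3 ≈ 2.333 bits/symbol.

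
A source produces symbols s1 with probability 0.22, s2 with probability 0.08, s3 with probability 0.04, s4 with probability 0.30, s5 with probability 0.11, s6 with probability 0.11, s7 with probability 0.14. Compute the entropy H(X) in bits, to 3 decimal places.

2.577 bits

H = −Σ pᵢ log₂ pᵢ.
−0.22·log₂(0.22) = 0.4806
−0.08·log₂(0.08) = 0.2915
−0.04·log₂(0.04) = 0.1858
−0.30·log₂(0.30) = 0.5211
−0.11·log₂(0.11) = 0.3503
−0.11·log₂(0.11) = 0.3503
−0.14·log₂(0.14) = 0.3971
Sum ≈ 2.5766 → 2.577 bits.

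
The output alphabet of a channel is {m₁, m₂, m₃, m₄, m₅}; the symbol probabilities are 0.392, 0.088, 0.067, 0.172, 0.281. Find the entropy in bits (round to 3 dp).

H = −Σ pᵢ log₂ pᵢ.
−0.392·log₂(0.392) = 0.5296
−0.088·log₂(0.088) = 0.3086
−0.067·log₂(0.067) = 0.2613
−0.172·log₂(0.172) = 0.4368
−0.281·log₂(0.281) = 0.5146
Sum ≈ 2.0509 → 2.051 bits.

2.051 bits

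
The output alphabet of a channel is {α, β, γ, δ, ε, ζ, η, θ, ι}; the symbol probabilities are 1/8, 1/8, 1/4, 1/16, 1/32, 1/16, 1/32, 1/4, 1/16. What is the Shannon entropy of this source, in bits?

Each probability is a power of 1/2, so log₂(1/p) is an integer.
H = Σ p·log₂(1/p) = 1/8·3 + 1/8·3 + 1/4·2 + 1/16·4 + 1/32·5 + 1/16·4 + 1/32·5 + 1/4·2 + 1/16·4 = 2.8125 bits.

2.8125 bits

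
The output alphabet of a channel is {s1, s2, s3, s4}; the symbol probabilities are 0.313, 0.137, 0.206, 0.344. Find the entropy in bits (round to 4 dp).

1.9165 bits

H = −Σ pᵢ log₂ pᵢ.
−0.313·log₂(0.313) = 0.5245
−0.137·log₂(0.137) = 0.3929
−0.206·log₂(0.206) = 0.4695
−0.344·log₂(0.344) = 0.5296
Sum ≈ 1.9165 → 1.9165 bits.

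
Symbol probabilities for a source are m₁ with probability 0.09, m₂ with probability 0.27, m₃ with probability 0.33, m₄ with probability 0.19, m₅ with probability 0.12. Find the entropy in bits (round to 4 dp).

2.1728 bits

H = −Σ pᵢ log₂ pᵢ.
−0.09·log₂(0.09) = 0.3127
−0.27·log₂(0.27) = 0.5100
−0.33·log₂(0.33) = 0.5278
−0.19·log₂(0.19) = 0.4552
−0.12·log₂(0.12) = 0.3671
Sum ≈ 2.1728 → 2.1728 bits.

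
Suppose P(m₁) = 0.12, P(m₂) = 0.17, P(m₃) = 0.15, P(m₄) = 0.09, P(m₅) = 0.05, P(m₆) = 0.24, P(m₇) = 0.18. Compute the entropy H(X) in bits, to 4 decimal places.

2.6804 bits

H = −Σ pᵢ log₂ pᵢ.
−0.12·log₂(0.12) = 0.3671
−0.17·log₂(0.17) = 0.4346
−0.15·log₂(0.15) = 0.4105
−0.09·log₂(0.09) = 0.3127
−0.05·log₂(0.05) = 0.2161
−0.24·log₂(0.24) = 0.4941
−0.18·log₂(0.18) = 0.4453
Sum ≈ 2.6804 → 2.6804 bits.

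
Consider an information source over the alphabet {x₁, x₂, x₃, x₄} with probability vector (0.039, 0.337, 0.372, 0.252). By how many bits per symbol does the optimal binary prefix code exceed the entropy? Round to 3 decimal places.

0.176 bits

Entropy H = −Σ p log₂ p ≈ 1.7432 bits.
Huffman merges: 39/1000+63/250→291/1000; 291/1000+337/1000→157/250; 93/250+157/250→1. L = 1919/1000 ≈ 1.9190.
L − H = 1.9190 − 1.7432 = 0.176 bits.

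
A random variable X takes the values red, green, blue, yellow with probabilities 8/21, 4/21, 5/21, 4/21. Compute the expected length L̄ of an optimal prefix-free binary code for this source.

Repeatedly combine the two least-probable nodes; the expected code length is the sum of the merged weights.
merge 4/21 + 4/21 → 8/21
merge 5/21 + 8/21 → 13/21
merge 8/21 + 13/21 → 1
L = 8/21 + 13/21 + 1 = 2 bits/symbol.

2 bits/symbol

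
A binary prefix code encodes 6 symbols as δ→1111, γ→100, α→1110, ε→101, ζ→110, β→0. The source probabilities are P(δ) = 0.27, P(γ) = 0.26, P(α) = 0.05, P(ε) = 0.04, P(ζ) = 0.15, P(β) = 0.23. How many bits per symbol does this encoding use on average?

2.86 bits/symbol

L̄ = Σ pᵢ·ℓᵢ = 0.27·4 + 0.26·3 + 0.05·4 + 0.04·3 + 0.15·3 + 0.23·1 = 2.86 bits/symbol.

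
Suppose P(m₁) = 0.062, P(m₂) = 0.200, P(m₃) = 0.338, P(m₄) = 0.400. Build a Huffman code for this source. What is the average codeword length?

Repeatedly combine the two least-probable nodes; the expected code length is the sum of the merged weights.
merge 31/500 + 1/5 → 131/500
merge 131/500 + 169/500 → 3/5
merge 2/5 + 3/5 → 1
L = 131/500 + 3/5 + 1 = 931/500 = 1.862 bits/symbol.

1.862 bits/symbol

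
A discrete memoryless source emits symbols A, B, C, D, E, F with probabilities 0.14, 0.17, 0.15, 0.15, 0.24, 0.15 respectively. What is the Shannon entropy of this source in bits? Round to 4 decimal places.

2.5575 bits

H = −Σ pᵢ log₂ pᵢ.
−0.14·log₂(0.14) = 0.3971
−0.17·log₂(0.17) = 0.4346
−0.15·log₂(0.15) = 0.4105
−0.15·log₂(0.15) = 0.4105
−0.24·log₂(0.24) = 0.4941
−0.15·log₂(0.15) = 0.4105
Sum ≈ 2.5575 → 2.5575 bits.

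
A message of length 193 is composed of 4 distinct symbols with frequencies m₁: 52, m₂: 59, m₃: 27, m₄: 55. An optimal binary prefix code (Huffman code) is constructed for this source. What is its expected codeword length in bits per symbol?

Probabilities are the counts divided by 193.
Repeatedly combine the two least-probable nodes; the expected code length is the sum of the merged weights.
merge 27/193 + 52/193 → 79/193
merge 55/193 + 59/193 → 114/193
merge 79/193 + 114/193 → 1
L = 79/193 + 114/193 + 1 = 2 bits/symbol.

2 bits/symbol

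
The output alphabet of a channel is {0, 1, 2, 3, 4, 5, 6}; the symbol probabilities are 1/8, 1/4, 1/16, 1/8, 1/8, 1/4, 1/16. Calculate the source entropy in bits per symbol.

Each probability is a power of 1/2, so log₂(1/p) is an integer.
H = Σ p·log₂(1/p) = 1/8·3 + 1/4·2 + 1/16·4 + 1/8·3 + 1/8·3 + 1/4·2 + 1/16·4 = 2.625 bits.

2.625 bits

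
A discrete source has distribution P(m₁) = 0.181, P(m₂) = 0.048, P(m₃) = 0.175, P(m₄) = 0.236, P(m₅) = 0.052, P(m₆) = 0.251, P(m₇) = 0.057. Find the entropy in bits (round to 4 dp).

H = −Σ pᵢ log₂ pᵢ.
−0.181·log₂(0.181) = 0.4463
−0.048·log₂(0.048) = 0.2103
−0.175·log₂(0.175) = 0.4401
−0.236·log₂(0.236) = 0.4916
−0.052·log₂(0.052) = 0.2218
−0.251·log₂(0.251) = 0.5006
−0.057·log₂(0.057) = 0.2356
Sum ≈ 2.5462 → 2.5462 bits.

2.5462 bits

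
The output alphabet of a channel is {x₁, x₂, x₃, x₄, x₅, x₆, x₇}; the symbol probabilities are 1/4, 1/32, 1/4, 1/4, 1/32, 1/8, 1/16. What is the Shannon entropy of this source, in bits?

Each probability is a power of 1/2, so log₂(1/p) is an integer.
H = Σ p·log₂(1/p) = 1/4·2 + 1/32·5 + 1/4·2 + 1/4·2 + 1/32·5 + 1/8·3 + 1/16·4 = 2.4375 bits.

2.4375 bits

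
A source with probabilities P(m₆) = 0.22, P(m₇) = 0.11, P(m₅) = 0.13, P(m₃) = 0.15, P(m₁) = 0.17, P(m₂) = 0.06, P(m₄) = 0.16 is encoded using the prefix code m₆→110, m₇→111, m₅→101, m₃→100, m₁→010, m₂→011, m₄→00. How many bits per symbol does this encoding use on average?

2.84 bits/symbol

L̄ = Σ pᵢ·ℓᵢ = 0.22·3 + 0.11·3 + 0.13·3 + 0.15·3 + 0.17·3 + 0.06·3 + 0.16·2 = 2.84 bits/symbol.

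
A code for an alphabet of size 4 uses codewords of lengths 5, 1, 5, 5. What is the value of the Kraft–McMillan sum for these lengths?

With common denominator 2^5 = 32: Σ 2^(−ℓᵢ) = 1/32 + 16/32 + 1/32 + 1/32 = 19/32 = 0.59375.

0.59375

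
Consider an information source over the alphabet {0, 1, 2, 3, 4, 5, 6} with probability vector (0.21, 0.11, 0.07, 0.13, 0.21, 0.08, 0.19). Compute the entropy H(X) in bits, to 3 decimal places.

2.694 bits

H = −Σ pᵢ log₂ pᵢ.
−0.21·log₂(0.21) = 0.4728
−0.11·log₂(0.11) = 0.3503
−0.07·log₂(0.07) = 0.2686
−0.13·log₂(0.13) = 0.3826
−0.21·log₂(0.21) = 0.4728
−0.08·log₂(0.08) = 0.2915
−0.19·log₂(0.19) = 0.4552
Sum ≈ 2.6939 → 2.694 bits.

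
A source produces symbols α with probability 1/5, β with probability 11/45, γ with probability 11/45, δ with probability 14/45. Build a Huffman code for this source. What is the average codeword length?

2 bits/symbol

Repeatedly combine the two least-probable nodes; the expected code length is the sum of the merged weights.
merge 1/5 + 11/45 → 4/9
merge 11/45 + 14/45 → 5/9
merge 4/9 + 5/9 → 1
L = 4/9 + 5/9 + 1 = 2 bits/symbol.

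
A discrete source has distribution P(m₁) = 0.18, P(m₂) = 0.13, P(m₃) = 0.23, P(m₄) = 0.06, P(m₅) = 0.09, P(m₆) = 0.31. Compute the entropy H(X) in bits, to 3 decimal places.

2.396 bits

H = −Σ pᵢ log₂ pᵢ.
−0.18·log₂(0.18) = 0.4453
−0.13·log₂(0.13) = 0.3826
−0.23·log₂(0.23) = 0.4877
−0.06·log₂(0.06) = 0.2435
−0.09·log₂(0.09) = 0.3127
−0.31·log₂(0.31) = 0.5238
Sum ≈ 2.3956 → 2.396 bits.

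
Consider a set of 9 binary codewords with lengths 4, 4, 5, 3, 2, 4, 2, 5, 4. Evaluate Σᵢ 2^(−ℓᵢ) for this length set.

With common denominator 2^5 = 32: Σ 2^(−ℓᵢ) = 2/32 + 2/32 + 1/32 + 4/32 + 8/32 + 2/32 + 8/32 + 1/32 + 2/32 = 30/32 = 0.9375.

0.9375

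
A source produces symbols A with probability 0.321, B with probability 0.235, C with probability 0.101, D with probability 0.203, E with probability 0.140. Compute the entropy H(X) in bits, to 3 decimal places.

2.215 bits

H = −Σ pᵢ log₂ pᵢ.
−0.321·log₂(0.321) = 0.5262
−0.235·log₂(0.235) = 0.4910
−0.101·log₂(0.101) = 0.3341
−0.203·log₂(0.203) = 0.4670
−0.140·log₂(0.140) = 0.3971
Sum ≈ 2.2154 → 2.215 bits.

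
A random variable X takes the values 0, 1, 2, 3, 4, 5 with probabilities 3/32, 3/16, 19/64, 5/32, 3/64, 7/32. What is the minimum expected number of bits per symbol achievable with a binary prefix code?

2.4375 bits/symbol

Repeatedly combine the two least-probable nodes; the expected code length is the sum of the merged weights.
merge 3/64 + 3/32 → 9/64
merge 9/64 + 5/32 → 19/64
merge 3/16 + 7/32 → 13/32
merge 19/64 + 19/64 → 19/32
merge 13/32 + 19/32 → 1
L = 9/64 + 19/64 + 13/32 + 19/32 + 1 = 39/16 = 2.4375 bits/symbol.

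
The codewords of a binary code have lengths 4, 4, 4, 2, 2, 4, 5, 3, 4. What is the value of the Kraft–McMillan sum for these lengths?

0.96875

With common denominator 2^5 = 32: Σ 2^(−ℓᵢ) = 2/32 + 2/32 + 2/32 + 8/32 + 8/32 + 2/32 + 1/32 + 4/32 + 2/32 = 31/32 = 0.96875.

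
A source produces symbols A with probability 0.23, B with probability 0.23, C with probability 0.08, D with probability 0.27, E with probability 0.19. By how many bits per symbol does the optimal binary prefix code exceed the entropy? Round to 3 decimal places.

0.038 bits

Entropy H = −Σ p log₂ p ≈ 2.2321 bits.
Huffman merges: 2/25+19/100→27/100; 23/100+23/100→23/50; 27/100+27/100→27/50; 23/50+27/50→1. L = 227/100 ≈ 2.2700.
L − H = 2.2700 − 2.2321 = 0.038 bits.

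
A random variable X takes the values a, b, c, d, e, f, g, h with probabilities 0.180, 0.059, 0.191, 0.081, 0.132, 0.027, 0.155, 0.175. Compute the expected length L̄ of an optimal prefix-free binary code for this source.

Repeatedly combine the two least-probable nodes; the expected code length is the sum of the merged weights.
merge 27/1000 + 59/1000 → 43/500
merge 81/1000 + 43/500 → 167/1000
merge 33/250 + 31/200 → 287/1000
merge 167/1000 + 7/40 → 171/500
merge 9/50 + 191/1000 → 371/1000
merge 287/1000 + 171/500 → 629/1000
merge 371/1000 + 629/1000 → 1
L = 43/500 + 167/1000 + 287/1000 + 171/500 + 371/1000 + 629/1000 + 1 = 1441/500 = 2.882 bits/symbol.

2.882 bits/symbol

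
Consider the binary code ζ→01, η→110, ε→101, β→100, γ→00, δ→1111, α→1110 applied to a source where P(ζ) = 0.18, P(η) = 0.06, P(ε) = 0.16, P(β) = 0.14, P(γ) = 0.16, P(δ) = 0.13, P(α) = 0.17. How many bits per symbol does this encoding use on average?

L̄ = Σ pᵢ·ℓᵢ = 0.18·2 + 0.06·3 + 0.16·3 + 0.14·3 + 0.16·2 + 0.13·4 + 0.17·4 = 2.96 bits/symbol.

2.96 bits/symbol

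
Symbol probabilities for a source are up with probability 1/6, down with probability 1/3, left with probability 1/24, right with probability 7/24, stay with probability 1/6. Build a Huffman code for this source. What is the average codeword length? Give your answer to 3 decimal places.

Repeatedly combine the two least-probable nodes; the expected code length is the sum of the merged weights.
merge 1/24 + 1/6 → 5/24
merge 1/6 + 5/24 → 3/8
merge 7/24 + 1/3 → 5/8
merge 3/8 + 5/8 → 1
L = 5/24 + 3/8 + 5/8 + 1 = 53/24 ≈ 2.208 bits/symbol.

2.208 bits/symbol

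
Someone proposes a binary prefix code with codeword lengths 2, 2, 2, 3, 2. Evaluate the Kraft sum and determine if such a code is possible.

1.125; no

With common denominator 2^3 = 8: Σ 2^(−ℓᵢ) = 2/8 + 2/8 + 2/8 + 1/8 + 2/8 = 9/8 = 1.125.
Kraft's inequality requires Σ ≤ 1; here Σ = 1.125 > 1, so no such prefix code exists.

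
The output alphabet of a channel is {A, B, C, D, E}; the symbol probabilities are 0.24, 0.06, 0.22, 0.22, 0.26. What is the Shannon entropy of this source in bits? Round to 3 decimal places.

2.204 bits

H = −Σ pᵢ log₂ pᵢ.
−0.24·log₂(0.24) = 0.4941
−0.06·log₂(0.06) = 0.2435
−0.22·log₂(0.22) = 0.4806
−0.22·log₂(0.22) = 0.4806
−0.26·log₂(0.26) = 0.5053
Sum ≈ 2.2041 → 2.204 bits.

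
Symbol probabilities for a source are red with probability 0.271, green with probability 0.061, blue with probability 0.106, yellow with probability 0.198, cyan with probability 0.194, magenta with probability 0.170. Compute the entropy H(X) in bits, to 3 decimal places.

H = −Σ pᵢ log₂ pᵢ.
−0.271·log₂(0.271) = 0.5105
−0.061·log₂(0.061) = 0.2461
−0.106·log₂(0.106) = 0.3432
−0.198·log₂(0.198) = 0.4626
−0.194·log₂(0.194) = 0.4590
−0.170·log₂(0.170) = 0.4346
Sum ≈ 2.4560 → 2.456 bits.

2.456 bits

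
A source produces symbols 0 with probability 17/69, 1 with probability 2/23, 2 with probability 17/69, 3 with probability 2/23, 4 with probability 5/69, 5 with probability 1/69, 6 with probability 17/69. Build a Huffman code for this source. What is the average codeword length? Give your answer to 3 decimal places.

Repeatedly combine the two least-probable nodes; the expected code length is the sum of the merged weights.
merge 1/69 + 5/69 → 2/23
merge 2/23 + 2/23 → 4/23
merge 2/23 + 4/23 → 6/23
merge 17/69 + 17/69 → 34/69
merge 17/69 + 6/23 → 35/69
merge 34/69 + 35/69 → 1
L = 2/23 + 4/23 + 6/23 + 34/69 + 35/69 + 1 = 58/23 ≈ 2.522 bits/symbol.

2.522 bits/symbol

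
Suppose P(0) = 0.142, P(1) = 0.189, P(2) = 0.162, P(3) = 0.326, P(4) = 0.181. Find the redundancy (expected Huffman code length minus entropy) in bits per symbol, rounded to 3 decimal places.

0.051 bits

Entropy H = −Σ p log₂ p ≈ 2.2530 bits.
Huffman merges: 71/500+81/500→38/125; 181/1000+189/1000→37/100; 38/125+163/500→63/100; 37/100+63/100→1. L = 288/125 ≈ 2.3040.
L − H = 2.3040 − 2.2530 = 0.051 bits.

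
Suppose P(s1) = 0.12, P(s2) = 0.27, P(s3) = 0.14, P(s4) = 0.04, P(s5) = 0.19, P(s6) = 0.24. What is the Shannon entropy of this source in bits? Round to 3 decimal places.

H = −Σ pᵢ log₂ pᵢ.
−0.12·log₂(0.12) = 0.3671
−0.27·log₂(0.27) = 0.5100
−0.14·log₂(0.14) = 0.3971
−0.04·log₂(0.04) = 0.1858
−0.19·log₂(0.19) = 0.4552
−0.24·log₂(0.24) = 0.4941
Sum ≈ 2.4093 → 2.409 bits.

2.409 bits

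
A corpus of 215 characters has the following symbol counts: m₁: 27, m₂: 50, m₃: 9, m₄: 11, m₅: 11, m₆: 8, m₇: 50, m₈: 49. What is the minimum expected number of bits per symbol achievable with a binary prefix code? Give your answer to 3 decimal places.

Probabilities are the counts divided by 215.
Repeatedly combine the two least-probable nodes; the expected code length is the sum of the merged weights.
merge 8/215 + 9/215 → 17/215
merge 11/215 + 11/215 → 22/215
merge 17/215 + 22/215 → 39/215
merge 27/215 + 39/215 → 66/215
merge 49/215 + 10/43 → 99/215
merge 10/43 + 66/215 → 116/215
merge 99/215 + 116/215 → 1
L = 17/215 + 22/215 + 39/215 + 66/215 + 99/215 + 116/215 + 1 = 574/215 ≈ 2.670 bits/symbol.

2.670 bits/symbol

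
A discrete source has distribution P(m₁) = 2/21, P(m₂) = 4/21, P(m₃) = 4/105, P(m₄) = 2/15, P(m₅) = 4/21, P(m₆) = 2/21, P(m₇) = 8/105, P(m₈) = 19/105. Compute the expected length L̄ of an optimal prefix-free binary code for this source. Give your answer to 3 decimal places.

Repeatedly combine the two least-probable nodes; the expected code length is the sum of the merged weights.
merge 4/105 + 8/105 → 4/35
merge 2/21 + 2/21 → 4/21
merge 4/35 + 2/15 → 26/105
merge 19/105 + 4/21 → 13/35
merge 4/21 + 4/21 → 8/21
merge 26/105 + 13/35 → 13/21
merge 8/21 + 13/21 → 1
L = 4/35 + 4/21 + 26/105 + 13/35 + 8/21 + 13/21 + 1 = 307/105 ≈ 2.924 bits/symbol.

2.924 bits/symbol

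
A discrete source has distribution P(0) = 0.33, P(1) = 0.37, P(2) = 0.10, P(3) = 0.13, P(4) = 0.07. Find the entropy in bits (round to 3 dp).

2.042 bits

H = −Σ pᵢ log₂ pᵢ.
−0.33·log₂(0.33) = 0.5278
−0.37·log₂(0.37) = 0.5307
−0.10·log₂(0.10) = 0.3322
−0.13·log₂(0.13) = 0.3826
−0.07·log₂(0.07) = 0.2686
Sum ≈ 2.0419 → 2.042 bits.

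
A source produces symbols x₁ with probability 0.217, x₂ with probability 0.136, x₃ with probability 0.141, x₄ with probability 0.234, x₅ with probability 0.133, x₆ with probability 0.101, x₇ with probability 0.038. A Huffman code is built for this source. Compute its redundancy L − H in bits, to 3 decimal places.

0.029 bits

Entropy H = −Σ p log₂ p ≈ 2.6590 bits.
Huffman merges: 19/500+101/1000→139/1000; 133/1000+17/125→269/1000; 139/1000+141/1000→7/25; 217/1000+117/500→451/1000; 269/1000+7/25→549/1000; 451/1000+549/1000→1. L = 336/125 ≈ 2.6880.
L − H = 2.6880 − 2.6590 = 0.029 bits.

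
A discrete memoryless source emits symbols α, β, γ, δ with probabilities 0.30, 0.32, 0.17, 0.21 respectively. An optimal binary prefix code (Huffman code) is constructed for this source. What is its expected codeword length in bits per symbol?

Repeatedly combine the two least-probable nodes; the expected code length is the sum of the merged weights.
merge 17/100 + 21/100 → 19/50
merge 3/10 + 8/25 → 31/50
merge 19/50 + 31/50 → 1
L = 19/50 + 31/50 + 1 = 2 bits/symbol.

2 bits/symbol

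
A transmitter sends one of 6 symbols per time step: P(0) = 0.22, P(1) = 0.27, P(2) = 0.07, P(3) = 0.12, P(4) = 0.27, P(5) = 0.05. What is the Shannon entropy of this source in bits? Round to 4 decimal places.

2.3523 bits

H = −Σ pᵢ log₂ pᵢ.
−0.22·log₂(0.22) = 0.4806
−0.27·log₂(0.27) = 0.5100
−0.07·log₂(0.07) = 0.2686
−0.12·log₂(0.12) = 0.3671
−0.27·log₂(0.27) = 0.5100
−0.05·log₂(0.05) = 0.2161
Sum ≈ 2.3523 → 2.3523 bits.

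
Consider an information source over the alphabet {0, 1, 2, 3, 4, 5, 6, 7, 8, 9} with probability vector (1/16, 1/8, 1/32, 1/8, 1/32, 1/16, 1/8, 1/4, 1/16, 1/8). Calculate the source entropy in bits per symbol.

3.0625 bits

Each probability is a power of 1/2, so log₂(1/p) is an integer.
H = Σ p·log₂(1/p) = 1/16·4 + 1/8·3 + 1/32·5 + 1/8·3 + 1/32·5 + 1/16·4 + 1/8·3 + 1/4·2 + 1/16·4 + 1/8·3 = 3.0625 bits.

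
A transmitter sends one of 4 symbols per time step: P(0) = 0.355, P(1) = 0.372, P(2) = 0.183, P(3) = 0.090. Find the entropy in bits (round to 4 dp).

1.8221 bits

H = −Σ pᵢ log₂ pᵢ.
−0.355·log₂(0.355) = 0.5304
−0.372·log₂(0.372) = 0.5307
−0.183·log₂(0.183) = 0.4484
−0.090·log₂(0.090) = 0.3127
Sum ≈ 1.8221 → 1.8221 bits.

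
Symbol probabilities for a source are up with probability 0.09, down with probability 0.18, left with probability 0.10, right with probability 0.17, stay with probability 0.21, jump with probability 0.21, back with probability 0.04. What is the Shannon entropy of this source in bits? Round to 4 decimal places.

2.6561 bits

H = −Σ pᵢ log₂ pᵢ.
−0.09·log₂(0.09) = 0.3127
−0.18·log₂(0.18) = 0.4453
−0.10·log₂(0.10) = 0.3322
−0.17·log₂(0.17) = 0.4346
−0.21·log₂(0.21) = 0.4728
−0.21·log₂(0.21) = 0.4728
−0.04·log₂(0.04) = 0.1858
Sum ≈ 2.6561 → 2.6561 bits.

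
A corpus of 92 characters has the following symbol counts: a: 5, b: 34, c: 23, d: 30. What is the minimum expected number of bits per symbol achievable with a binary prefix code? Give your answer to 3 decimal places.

1.935 bits/symbol

Probabilities are the counts divided by 92.
Repeatedly combine the two least-probable nodes; the expected code length is the sum of the merged weights.
merge 5/92 + 1/4 → 7/23
merge 7/23 + 15/46 → 29/46
merge 17/46 + 29/46 → 1
L = 7/23 + 29/46 + 1 = 89/46 ≈ 1.935 bits/symbol.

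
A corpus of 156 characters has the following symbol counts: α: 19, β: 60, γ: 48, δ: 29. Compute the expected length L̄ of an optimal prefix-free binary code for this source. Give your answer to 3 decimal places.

Probabilities are the counts divided by 156.
Repeatedly combine the two least-probable nodes; the expected code length is the sum of the merged weights.
merge 19/156 + 29/156 → 4/13
merge 4/13 + 4/13 → 8/13
merge 5/13 + 8/13 → 1
L = 4/13 + 8/13 + 1 = 25/13 ≈ 1.923 bits/symbol.

1.923 bits/symbol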